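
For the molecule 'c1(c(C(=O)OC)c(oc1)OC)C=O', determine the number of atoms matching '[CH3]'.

2

Check the 13 heavy atoms by environment: 1× o (aromatic, H0) → no; 3× c (aromatic, H0) → no; 1× c (aromatic, H1) → no; 4× O (H0) → no; 2× C (H3) → match; 1× C (H1) → no; 1× C (H0) → no.
That gives 2 matching atoms.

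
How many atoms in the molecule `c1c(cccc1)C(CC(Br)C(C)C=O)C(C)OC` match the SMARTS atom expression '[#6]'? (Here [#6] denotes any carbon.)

15

Check the 18 heavy atoms by environment: 9× C → match; 6× c (aromatic) → match; 1× Br → no; 2× O → no.
Summing the matching environments: 9 + 6 = 15 matching atoms.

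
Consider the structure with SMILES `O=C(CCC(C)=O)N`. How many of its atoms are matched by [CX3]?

2

The query [CX3] means: C with X3: aliphatic carbon with exactly 3 total connections.
Check the 8 heavy atoms by environment: 3× C (X4) → no; 2× C (X3) → match; 2× O (X1) → no; 1× N (X3) → no.
That gives 2 matching atoms.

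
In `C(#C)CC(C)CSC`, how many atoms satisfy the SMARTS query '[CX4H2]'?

2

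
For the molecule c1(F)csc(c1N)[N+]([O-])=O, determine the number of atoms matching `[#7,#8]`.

The query [#7,#8] means: nitrogen or oxygen (comma = OR).
Check the 10 heavy atoms by environment: 1× s (aromatic) → no; 4× c (aromatic) → no; 1× N → match; 1× N (charge +1) → match; 1× O (charge -1) → match; 1× O → match; 1× F → no.
Summing the matching environments: 1 + 1 + 1 + 1 = 4 matching atoms.

4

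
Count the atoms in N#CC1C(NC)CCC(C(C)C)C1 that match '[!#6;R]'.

The query [!#6;R] means: non-carbon atom that is part of a ring.
Check the 13 heavy atoms by environment: 6× C (in 6-ring) → no; 2× N (acyclic) → no; 5× C (acyclic) → no.
No environment satisfies the query, so 0 matching atoms.

0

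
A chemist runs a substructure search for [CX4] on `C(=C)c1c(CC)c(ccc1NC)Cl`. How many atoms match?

3

The query [CX4] means: C with X4: aliphatic carbon with exactly 4 total connections (bonds + H).
Check the 13 heavy atoms by environment: 6× c (aromatic, X3) → no; 1× Cl (X1) → no; 2× C (X3) → no; 1× N (X3) → no; 3× C (X4) → match.
That gives 3 matching atoms.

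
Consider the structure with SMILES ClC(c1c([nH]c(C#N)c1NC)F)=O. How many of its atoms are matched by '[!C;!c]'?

The query [!C;!c] means: neither aliphatic nor aromatic carbon — same as [!#6].
Check the 13 heavy atoms by environment: 1× n (aromatic) → match; 4× c (aromatic) → no; 2× N → match; 3× C → no; 1× F → match; 1× O → match; 1× Cl → match.
Summing the matching environments: 1 + 2 + 1 + 1 + 1 = 6 matching atoms.

6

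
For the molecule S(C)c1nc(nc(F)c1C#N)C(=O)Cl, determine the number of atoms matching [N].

The query [N] means: uppercase N matches aliphatic (non-aromatic) nitrogen only.
Check the 14 heavy atoms by environment: 2× n (aromatic) → no; 4× c (aromatic) → no; 3× C → no; 1× N → match; 1× F → no; 1× S → no; 1× O → no; 1× Cl → no.
That gives 1 matching atom.

1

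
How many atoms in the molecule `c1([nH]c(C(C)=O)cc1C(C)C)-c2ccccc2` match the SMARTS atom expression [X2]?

0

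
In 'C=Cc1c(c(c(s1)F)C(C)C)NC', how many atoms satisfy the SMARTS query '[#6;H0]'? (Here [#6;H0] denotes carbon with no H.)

The query [#6;H0] means: any carbon with no attached hydrogen.
Check the 13 heavy atoms by environment: 1× s (aromatic, H0) → no; 4× c (aromatic, H0) → match; 2× C (H1) → no; 1× C (H2) → no; 3× C (H3) → no; 1× F (H0) → no; 1× N (H1) → no.
That gives 4 matching atoms.

4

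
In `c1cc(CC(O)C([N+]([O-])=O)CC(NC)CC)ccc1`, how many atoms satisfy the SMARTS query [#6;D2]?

The query [#6;D2] means: any carbon bonded to exactly two heavy atoms.
Check the 19 heavy atoms by environment: 2× C (D1) → no; 3× C (D2) → match; 3× C (D3) → no; 1× N (charge +1, D3) → no; 1× O (charge -1, D1) → no; 2× O (D1) → no; 1× c (aromatic, D3) → no; 5× c (aromatic, D2) → match; 1× N (D2) → no.
Summing the matching environments: 3 + 5 = 8 matching atoms.

8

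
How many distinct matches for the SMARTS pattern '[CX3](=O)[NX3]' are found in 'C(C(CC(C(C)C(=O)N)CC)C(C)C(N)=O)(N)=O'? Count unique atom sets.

3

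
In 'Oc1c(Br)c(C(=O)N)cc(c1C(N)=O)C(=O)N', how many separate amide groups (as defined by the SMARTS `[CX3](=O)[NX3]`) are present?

3

[CX3](=O)[NX3] is the SMARTS for an amide: a carbonyl carbon bonded to a trivalent nitrogen.
The molecule carries 3 separate instances of a primary amide (-C(=O)NH2) meeting every constraint; each maps to a distinct set of atoms, giving 3 matches.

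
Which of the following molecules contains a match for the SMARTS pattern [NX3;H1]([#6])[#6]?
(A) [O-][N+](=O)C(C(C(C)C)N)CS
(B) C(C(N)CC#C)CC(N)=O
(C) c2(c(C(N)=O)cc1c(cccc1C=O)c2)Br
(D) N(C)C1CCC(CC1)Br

D

[NX3;H1]([#6])[#6] describes a trivalent nitrogen with one H, bonded to two carbons (a secondary amine).
(A) has a primary amino group (-NH2) but the nitrogen has H2 and only one carbon neighbour.
(B) has a primary amide (-C(=O)NH2) but the -C(=O)NH2 nitrogen has H2, not H1.
(C) has a primary amide (-C(=O)NH2) but the -C(=O)NH2 nitrogen has H2, not H1.
(D) contains an N-methylamino group (-NHCH3), which satisfies every atom and bond constraint.
So the answer is (D).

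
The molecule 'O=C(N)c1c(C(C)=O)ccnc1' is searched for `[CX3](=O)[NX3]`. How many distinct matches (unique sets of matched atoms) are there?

[CX3](=O)[NX3] is the SMARTS for an amide: a carbonyl carbon bonded to a trivalent nitrogen.
Exactly one fragment in the molecule meets all constraints, giving 1 match.

1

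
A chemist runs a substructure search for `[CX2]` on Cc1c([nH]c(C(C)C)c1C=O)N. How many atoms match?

Check the 12 heavy atoms by environment: 1× n (aromatic, X3) → no; 4× c (aromatic, X3) → no; 1× C (X3) → no; 1× O (X1) → no; 4× C (X4) → no; 1× N (X3) → no.
No environment satisfies the query, so 0 matching atoms.

0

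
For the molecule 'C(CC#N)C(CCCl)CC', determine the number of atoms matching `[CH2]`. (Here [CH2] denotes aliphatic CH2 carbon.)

The query [CH2] means: aliphatic carbon with exactly two hydrogens.
Check the 10 heavy atoms by environment: 5× C (H2) → match; 1× C (H1) → no; 1× Cl (H0) → no; 1× C (H0) → no; 1× N (H0) → no; 1× C (H3) → no.
That gives 5 matching atoms.

5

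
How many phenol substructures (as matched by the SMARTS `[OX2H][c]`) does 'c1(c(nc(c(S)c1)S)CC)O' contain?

[OX2H][c] is the SMARTS for a phenol: a hydroxyl oxygen attached to an aromatic carbon.
Exactly one fragment in the molecule meets all constraints, giving 1 match.

1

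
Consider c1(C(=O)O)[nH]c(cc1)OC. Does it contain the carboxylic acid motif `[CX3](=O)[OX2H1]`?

The pattern [CX3](=O)[OX2H1] describes an sp2 carbon double-bonded to O and single-bonded to an -OH oxygen — a carboxylic acid.
The molecule carries a carboxylic acid group (-C(=O)OH), whose atoms satisfy every constraint of the query, so the pattern matches.

Yes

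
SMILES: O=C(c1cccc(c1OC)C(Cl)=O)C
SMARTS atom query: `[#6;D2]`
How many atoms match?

3

The query [#6;D2] means: any carbon bonded to exactly two heavy atoms.
Check the 14 heavy atoms by environment: 3× c (aromatic, D2) → match; 3× c (aromatic, D3) → no; 1× O (D2) → no; 2× C (D1) → no; 2× C (D3) → no; 2× O (D1) → no; 1× Cl (D1) → no.
That gives 3 matching atoms.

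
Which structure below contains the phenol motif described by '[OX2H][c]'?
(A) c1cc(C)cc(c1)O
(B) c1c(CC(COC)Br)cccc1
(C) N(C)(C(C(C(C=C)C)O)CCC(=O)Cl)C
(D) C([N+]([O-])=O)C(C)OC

A

[OX2H][c] describes a hydroxyl oxygen attached to an aromatic carbon (a phenol).
(A) contains a hydroxyl group (-OH), which satisfies every atom and bond constraint.
(B) has a methoxy ether (-OCH3) but the oxygen has H0, not H1.
(C) has a hydroxyl group (-OH) but the -OH is on an aliphatic carbon, not an aromatic c.
(D) has a methoxy ether (-OCH3) but the oxygen has H0, not H1.
So the answer is (A).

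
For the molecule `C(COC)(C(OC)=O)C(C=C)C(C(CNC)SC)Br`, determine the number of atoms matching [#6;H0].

The query [#6;H0] means: any carbon with no attached hydrogen.
Check the 19 heavy atoms by environment: 3× C (H2) → no; 5× C (H1) → no; 1× S (H0) → no; 4× C (H3) → no; 1× N (H1) → no; 3× O (H0) → no; 1× C (H0) → match; 1× Br (H0) → no.
That gives 1 matching atom.

1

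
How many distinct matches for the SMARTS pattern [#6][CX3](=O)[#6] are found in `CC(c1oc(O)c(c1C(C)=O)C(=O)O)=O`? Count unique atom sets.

2

[#6][CX3](=O)[#6] is the SMARTS for a ketone: a carbonyl carbon (no H) flanked by two carbons.
The molecule carries 2 separate instances of an acetyl/ketone group (-C(=O)CH3) meeting every constraint; each maps to a distinct set of atoms, giving 2 matches.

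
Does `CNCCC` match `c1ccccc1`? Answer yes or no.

The pattern c1ccccc1 describes six aromatic carbons in a ring — a benzene ring.
The closest candidate here is a methyl group (-CH3), but no six-membered all-carbon aromatic ring is present. No other fragment satisfies the full query, so there is no match.

No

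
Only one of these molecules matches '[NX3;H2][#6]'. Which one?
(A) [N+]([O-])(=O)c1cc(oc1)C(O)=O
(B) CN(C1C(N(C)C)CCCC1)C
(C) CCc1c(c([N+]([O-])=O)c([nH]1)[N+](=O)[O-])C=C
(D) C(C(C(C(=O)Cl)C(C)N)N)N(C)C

[NX3;H2][#6] describes a trivalent nitrogen with two H attached to carbon (a primary amine).
(A) has a nitro group (-[N+](=O)[O-]) but the nitrogen is [N+] with no H, not NX3H2.
(B) has a dimethylamino group (-N(CH3)2) but the nitrogen has H0, not H2.
(C) has a nitro group (-[N+](=O)[O-]) but the nitrogen is [N+] with no H, not NX3H2.
(D) contains a primary amino group (-NH2), which satisfies every atom and bond constraint.
So the answer is (D).

D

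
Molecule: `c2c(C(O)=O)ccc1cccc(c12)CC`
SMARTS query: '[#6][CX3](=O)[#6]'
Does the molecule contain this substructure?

No

The pattern [#6][CX3](=O)[#6] describes a carbonyl carbon (no H) flanked by two carbons — a ketone.
The closest candidate here is a carboxylic acid group (-C(=O)OH), but one neighbour of the carbonyl carbon is O, not C. No other fragment satisfies the full query, so there is no match.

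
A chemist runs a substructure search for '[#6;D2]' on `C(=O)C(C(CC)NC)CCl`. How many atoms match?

Check the 10 heavy atoms by environment: 3× C (D2) → match; 2× C (D3) → no; 1× Cl (D1) → no; 1× N (D2) → no; 2× C (D1) → no; 1× O (D1) → no.
That gives 3 matching atoms.

3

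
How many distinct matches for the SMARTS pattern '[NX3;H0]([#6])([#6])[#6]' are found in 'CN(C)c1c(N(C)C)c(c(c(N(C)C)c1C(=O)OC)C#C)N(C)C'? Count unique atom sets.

4

[NX3;H0]([#6])([#6])[#6] is the SMARTS for a tertiary amine: a trivalent nitrogen with no H, bonded to three carbons.
The molecule carries 4 separate instances of a dimethylamino group (-N(CH3)2) meeting every constraint; each maps to a distinct set of atoms, giving 4 matches.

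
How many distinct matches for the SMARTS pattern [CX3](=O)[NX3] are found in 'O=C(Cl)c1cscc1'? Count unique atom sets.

0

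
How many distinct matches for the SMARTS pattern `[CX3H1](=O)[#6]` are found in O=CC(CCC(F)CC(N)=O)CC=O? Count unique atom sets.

[CX3H1](=O)[#6] is the SMARTS for an aldehyde: an sp2 carbon with one H, double-bonded to O and single-bonded to carbon.
The molecule carries 2 separate instances of an aldehyde (-CHO) meeting every constraint; each maps to a distinct set of atoms, giving 2 matches.

2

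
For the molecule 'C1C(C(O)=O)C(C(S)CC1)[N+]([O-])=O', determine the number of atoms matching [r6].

Check the 13 heavy atoms by environment: 6× C (in 6-ring) → match; 1× S (acyclic) → no; 1× N (charge +1, acyclic) → no; 1× O (charge -1, acyclic) → no; 3× O (acyclic) → no; 1× C (acyclic) → no.
That gives 6 matching atoms.

6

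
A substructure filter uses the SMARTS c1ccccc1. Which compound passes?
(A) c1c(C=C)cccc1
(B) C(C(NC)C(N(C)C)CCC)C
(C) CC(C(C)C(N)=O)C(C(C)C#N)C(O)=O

c1ccccc1 describes six aromatic carbons in a ring (a benzene ring).
(A) contains the required atom environment, so the pattern matches.
(B) has a methyl group (-CH3) but no six-membered all-carbon aromatic ring is present.
(C) has a methyl group (-CH3) but no six-membered all-carbon aromatic ring is present.
So the answer is (A).

A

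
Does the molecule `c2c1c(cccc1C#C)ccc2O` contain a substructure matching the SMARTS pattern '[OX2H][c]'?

Yes

The pattern [OX2H][c] describes a hydroxyl oxygen attached to an aromatic carbon — a phenol.
The molecule carries a hydroxyl group (-OH), whose atoms satisfy every constraint of the query, so the pattern matches.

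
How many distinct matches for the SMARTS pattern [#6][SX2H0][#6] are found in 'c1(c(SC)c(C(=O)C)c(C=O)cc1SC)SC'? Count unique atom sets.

[#6][SX2H0][#6] is the SMARTS for a thioether: an aliphatic sulfur bridging two carbons with no H on the sulfur.
The molecule carries 3 separate instances of a methylthio ether (-SCH3) meeting every constraint; each maps to a distinct set of atoms, giving 3 matches.

3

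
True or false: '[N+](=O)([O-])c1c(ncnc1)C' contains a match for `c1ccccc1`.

False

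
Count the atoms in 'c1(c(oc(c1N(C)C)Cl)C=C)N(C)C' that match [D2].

The query [D2] means: atom with exactly two heavy-atom neighbours.
Check the 14 heavy atoms by environment: 1× o (aromatic, D2) → match; 4× c (aromatic, D3) → no; 2× N (D3) → no; 5× C (D1) → no; 1× Cl (D1) → no; 1× C (D2) → match.
Summing the matching environments: 1 + 1 = 2 matching atoms.

2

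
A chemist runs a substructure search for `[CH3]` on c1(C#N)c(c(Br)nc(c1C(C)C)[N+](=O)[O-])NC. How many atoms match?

3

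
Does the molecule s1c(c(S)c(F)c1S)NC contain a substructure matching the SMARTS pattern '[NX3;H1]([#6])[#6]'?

Yes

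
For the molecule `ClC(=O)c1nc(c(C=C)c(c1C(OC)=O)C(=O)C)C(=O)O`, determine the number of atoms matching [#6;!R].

The query [#6;!R] means: carbon not in any ring.
Check the 21 heavy atoms by environment: 1× n (aromatic, in 6-ring) → no; 5× c (aromatic, in 6-ring) → no; 8× C (acyclic) → match; 6× O (acyclic) → no; 1× Cl (acyclic) → no.
That gives 8 matching atoms.

8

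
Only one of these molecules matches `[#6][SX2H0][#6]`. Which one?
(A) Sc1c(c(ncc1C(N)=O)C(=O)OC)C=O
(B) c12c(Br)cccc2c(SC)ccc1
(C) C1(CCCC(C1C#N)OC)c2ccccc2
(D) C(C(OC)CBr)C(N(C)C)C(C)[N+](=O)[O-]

[#6][SX2H0][#6] describes an aliphatic sulfur bridging two carbons with no H on the sulfur (a thioether).
(A) has a thiol (-SH) but the sulfur has H1, not H0 bridging two carbons.
(B) contains a methylthio ether (-SCH3), which satisfies every atom and bond constraint.
(C) has a methoxy ether (-OCH3) but the bridging atom is O, not S.
(D) has a methoxy ether (-OCH3) but the bridging atom is O, not S.
So the answer is (B).

B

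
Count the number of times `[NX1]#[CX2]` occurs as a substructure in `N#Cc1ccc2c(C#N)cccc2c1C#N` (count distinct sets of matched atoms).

[NX1]#[CX2] is the SMARTS for a nitrile: a nitrogen triple-bonded to a two-connected carbon.
The molecule carries 3 separate instances of a nitrile (-C#N) meeting every constraint; each maps to a distinct set of atoms, giving 3 matches.

3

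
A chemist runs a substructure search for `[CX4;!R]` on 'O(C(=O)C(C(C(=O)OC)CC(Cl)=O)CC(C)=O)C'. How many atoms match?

The query [CX4;!R] means: aliphatic carbon with four total connections, not in a ring.
Check the 18 heavy atoms by environment: 7× C (X4, acyclic) → match; 4× C (X3, acyclic) → no; 4× O (X1, acyclic) → no; 2× O (X2, acyclic) → no; 1× Cl (X1, acyclic) → no.
That gives 7 matching atoms.

7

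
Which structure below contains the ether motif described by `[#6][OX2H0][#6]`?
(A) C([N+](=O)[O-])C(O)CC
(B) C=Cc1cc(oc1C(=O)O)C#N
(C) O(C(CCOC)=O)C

C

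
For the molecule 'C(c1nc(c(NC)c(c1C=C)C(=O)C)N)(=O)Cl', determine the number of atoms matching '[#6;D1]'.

Check the 17 heavy atoms by environment: 1× n (aromatic, D2) → no; 5× c (aromatic, D3) → no; 1× N (D1) → no; 1× C (D2) → no; 3× C (D1) → match; 2× C (D3) → no; 2× O (D1) → no; 1× N (D2) → no; 1× Cl (D1) → no.
That gives 3 matching atoms.

3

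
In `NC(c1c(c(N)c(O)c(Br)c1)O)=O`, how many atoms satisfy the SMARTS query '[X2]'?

2

The query [X2] means: any atom with exactly two total connections (bonds + H).
Check the 13 heavy atoms by environment: 6× c (aromatic, X3) → no; 2× N (X3) → no; 2× O (X2) → match; 1× Br (X1) → no; 1× C (X3) → no; 1× O (X1) → no.
That gives 2 matching atoms.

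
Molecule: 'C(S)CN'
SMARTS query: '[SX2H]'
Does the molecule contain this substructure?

Yes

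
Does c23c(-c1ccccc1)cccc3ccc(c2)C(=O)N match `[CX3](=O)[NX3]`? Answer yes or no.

The pattern [CX3](=O)[NX3] describes a carbonyl carbon bonded to a trivalent nitrogen — an amide.
The molecule carries a primary amide (-C(=O)NH2), whose atoms satisfy every constraint of the query, so the pattern matches.

Yes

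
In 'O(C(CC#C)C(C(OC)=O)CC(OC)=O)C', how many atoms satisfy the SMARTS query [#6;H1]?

The query [#6;H1] means: any carbon bearing exactly one hydrogen.
Check the 16 heavy atoms by environment: 2× C (H2) → no; 3× C (H1) → match; 3× C (H0) → no; 5× O (H0) → no; 3× C (H3) → no.
That gives 3 matching atoms.

3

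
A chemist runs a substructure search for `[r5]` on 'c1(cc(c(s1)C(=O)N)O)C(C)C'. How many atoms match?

The query [r5] means: r5 matches atoms in a five-membered ring.
Check the 12 heavy atoms by environment: 1× s (aromatic, in 5-ring) → match; 4× c (aromatic, in 5-ring) → match; 4× C (acyclic) → no; 2× O (acyclic) → no; 1× N (acyclic) → no.
Summing the matching environments: 1 + 4 = 5 matching atoms.

5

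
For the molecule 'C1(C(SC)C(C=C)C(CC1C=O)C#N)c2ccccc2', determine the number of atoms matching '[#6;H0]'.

2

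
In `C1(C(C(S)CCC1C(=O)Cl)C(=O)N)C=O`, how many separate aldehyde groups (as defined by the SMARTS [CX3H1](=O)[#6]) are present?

1

[CX3H1](=O)[#6] is the SMARTS for an aldehyde: an sp2 carbon with one H, double-bonded to O and single-bonded to carbon.
Exactly one fragment in the molecule meets all constraints, giving 1 match.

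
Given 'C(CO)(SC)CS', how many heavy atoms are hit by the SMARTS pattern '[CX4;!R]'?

4

The query [CX4;!R] means: aliphatic carbon with four total connections, not in a ring.
Check the 7 heavy atoms by environment: 4× C (X4, acyclic) → match; 2× S (X2, acyclic) → no; 1× O (X2, acyclic) → no.
That gives 4 matching atoms.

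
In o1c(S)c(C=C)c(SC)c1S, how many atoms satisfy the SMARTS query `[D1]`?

4

The query [D1] means: atom with exactly one heavy-atom neighbour (degree 1).
Check the 11 heavy atoms by environment: 1× o (aromatic, D2) → no; 4× c (aromatic, D3) → no; 2× S (D1) → match; 1× S (D2) → no; 2× C (D1) → match; 1× C (D2) → no.
Summing the matching environments: 2 + 2 = 4 matching atoms.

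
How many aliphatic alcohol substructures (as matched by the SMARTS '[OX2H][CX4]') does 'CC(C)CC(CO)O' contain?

2

[OX2H][CX4] is the SMARTS for an aliphatic alcohol: a hydroxyl oxygen bound to an sp3 (X4) carbon.
The molecule carries 2 separate instances of a hydroxyl group (-OH) meeting every constraint; each maps to a distinct set of atoms, giving 2 matches.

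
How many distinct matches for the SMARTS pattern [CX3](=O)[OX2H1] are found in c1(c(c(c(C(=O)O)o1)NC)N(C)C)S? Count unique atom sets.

1

[CX3](=O)[OX2H1] is the SMARTS for a carboxylic acid: an sp2 carbon double-bonded to O and single-bonded to an -OH oxygen.
Exactly one fragment in the molecule meets all constraints, giving 1 match.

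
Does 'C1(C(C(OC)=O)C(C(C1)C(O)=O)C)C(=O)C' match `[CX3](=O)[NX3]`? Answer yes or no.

No

The pattern [CX3](=O)[NX3] describes a carbonyl carbon bonded to a trivalent nitrogen — an amide.
The closest candidate here is a methyl-ester group (-C(=O)OCH3), but the carbonyl is bonded to O, not to an NX3 nitrogen. No other fragment satisfies the full query, so there is no match.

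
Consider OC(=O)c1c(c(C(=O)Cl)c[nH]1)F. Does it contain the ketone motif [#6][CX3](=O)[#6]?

The pattern [#6][CX3](=O)[#6] describes a carbonyl carbon (no H) flanked by two carbons — a ketone.
The closest candidate here is a carboxylic acid group (-C(=O)OH), but one neighbour of the carbonyl carbon is O, not C. No other fragment satisfies the full query, so there is no match.

No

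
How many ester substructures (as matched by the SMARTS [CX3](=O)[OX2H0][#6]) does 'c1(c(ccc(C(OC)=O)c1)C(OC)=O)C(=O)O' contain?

[CX3](=O)[OX2H0][#6] is the SMARTS for an ester: a carbonyl carbon bonded to an oxygen that is itself bonded to carbon (no H on that O).
The molecule carries 2 separate instances of a methyl-ester group (-C(=O)OCH3) meeting every constraint; each maps to a distinct set of atoms, giving 2 matches.

2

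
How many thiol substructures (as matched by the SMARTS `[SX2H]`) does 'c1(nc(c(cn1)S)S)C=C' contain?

2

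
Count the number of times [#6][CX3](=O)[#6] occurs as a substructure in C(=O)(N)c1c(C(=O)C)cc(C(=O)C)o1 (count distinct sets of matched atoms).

[#6][CX3](=O)[#6] is the SMARTS for a ketone: a carbonyl carbon (no H) flanked by two carbons.
The molecule carries 2 separate instances of an acetyl/ketone group (-C(=O)CH3) meeting every constraint; each maps to a distinct set of atoms, giving 2 matches.

2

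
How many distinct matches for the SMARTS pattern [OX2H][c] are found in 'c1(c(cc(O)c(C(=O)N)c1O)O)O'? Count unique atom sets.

[OX2H][c] is the SMARTS for a phenol: a hydroxyl oxygen attached to an aromatic carbon.
The molecule carries 4 separate instances of a hydroxyl group (-OH) meeting every constraint; each maps to a distinct set of atoms, giving 4 matches.

4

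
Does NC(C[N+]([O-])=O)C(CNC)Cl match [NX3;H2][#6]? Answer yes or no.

Yes

The pattern [NX3;H2][#6] describes a trivalent nitrogen with two H attached to carbon — a primary amine.
The molecule carries a primary amino group (-NH2), whose atoms satisfy every constraint of the query, so the pattern matches.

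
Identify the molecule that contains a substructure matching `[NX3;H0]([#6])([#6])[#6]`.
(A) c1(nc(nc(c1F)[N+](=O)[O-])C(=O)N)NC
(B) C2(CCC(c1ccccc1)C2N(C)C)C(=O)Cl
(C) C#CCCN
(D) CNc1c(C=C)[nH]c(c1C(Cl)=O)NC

[NX3;H0]([#6])([#6])[#6] describes a trivalent nitrogen with no H, bonded to three carbons (a tertiary amine).
(A) has a primary amide (-C(=O)NH2) but the amide nitrogen has H2 and only one carbon neighbour.
(B) contains a dimethylamino group (-N(CH3)2), which satisfies every atom and bond constraint.
(C) has a primary amino group (-NH2) but the nitrogen has H2, not H0 with three carbons.
(D) has an N-methylamino group (-NHCH3) but the nitrogen still has one H (H1), not H0.
So the answer is (B).

B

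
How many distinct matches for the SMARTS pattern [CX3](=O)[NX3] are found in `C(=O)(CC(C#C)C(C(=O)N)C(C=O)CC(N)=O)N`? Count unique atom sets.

[CX3](=O)[NX3] is the SMARTS for an amide: a carbonyl carbon bonded to a trivalent nitrogen.
The molecule carries 3 separate instances of a primary amide (-C(=O)NH2) meeting every constraint; each maps to a distinct set of atoms, giving 3 matches.

3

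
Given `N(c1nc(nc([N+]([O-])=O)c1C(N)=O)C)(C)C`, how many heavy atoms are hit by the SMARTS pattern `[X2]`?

The query [X2] means: any atom with exactly two total connections (bonds + H).
Check the 16 heavy atoms by environment: 2× n (aromatic, X2) → match; 4× c (aromatic, X3) → no; 1× C (X3) → no; 2× O (X1) → no; 2× N (X3) → no; 3× C (X4) → no; 1× N (charge +1, X3) → no; 1× O (charge -1, X1) → no.
That gives 2 matching atoms.

2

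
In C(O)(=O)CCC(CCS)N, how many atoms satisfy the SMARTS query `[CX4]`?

Check the 10 heavy atoms by environment: 5× C (X4) → match; 1× C (X3) → no; 1× O (X1) → no; 1× O (X2) → no; 1× S (X2) → no; 1× N (X3) → no.
That gives 5 matching atoms.

5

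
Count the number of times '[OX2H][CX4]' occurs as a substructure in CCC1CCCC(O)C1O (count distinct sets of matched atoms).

2

[OX2H][CX4] is the SMARTS for an aliphatic alcohol: a hydroxyl oxygen bound to an sp3 (X4) carbon.
The molecule carries 2 separate instances of a hydroxyl group (-OH) meeting every constraint; each maps to a distinct set of atoms, giving 2 matches.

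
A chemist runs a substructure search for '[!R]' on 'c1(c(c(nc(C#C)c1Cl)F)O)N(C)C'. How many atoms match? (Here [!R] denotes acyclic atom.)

8

Check the 14 heavy atoms by environment: 1× n (aromatic, in 6-ring) → no; 5× c (aromatic, in 6-ring) → no; 1× O (acyclic) → match; 1× Cl (acyclic) → match; 4× C (acyclic) → match; 1× N (acyclic) → match; 1× F (acyclic) → match.
Summing the matching environments: 1 + 1 + 4 + 1 + 1 = 8 matching atoms.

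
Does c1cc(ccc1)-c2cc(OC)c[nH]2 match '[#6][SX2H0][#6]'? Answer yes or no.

The pattern [#6][SX2H0][#6] describes an aliphatic sulfur bridging two carbons with no H on the sulfur — a thioether.
The closest candidate here is a methoxy ether (-OCH3), but the bridging atom is O, not S. No other fragment satisfies the full query, so there is no match.

No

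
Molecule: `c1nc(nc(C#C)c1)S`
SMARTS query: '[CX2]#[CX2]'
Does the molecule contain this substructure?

The pattern [CX2]#[CX2] describes a carbon-carbon triple bond — an alkyne.
The molecule carries an ethynyl group (-C#CH), whose atoms satisfy every constraint of the query, so the pattern matches.

Yes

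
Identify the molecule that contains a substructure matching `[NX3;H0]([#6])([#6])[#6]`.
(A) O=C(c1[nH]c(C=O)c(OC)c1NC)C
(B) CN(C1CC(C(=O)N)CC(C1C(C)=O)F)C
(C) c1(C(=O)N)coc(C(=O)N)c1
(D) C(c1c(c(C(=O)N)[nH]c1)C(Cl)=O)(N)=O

[NX3;H0]([#6])([#6])[#6] describes a trivalent nitrogen with no H, bonded to three carbons (a tertiary amine).
(A) has an N-methylamino group (-NHCH3) but the nitrogen still has one H (H1), not H0.
(B) contains a dimethylamino group (-N(CH3)2), which satisfies every atom and bond constraint.
(C) has a primary amide (-C(=O)NH2) but the amide nitrogen has H2 and only one carbon neighbour.
(D) has a primary amide (-C(=O)NH2) but the amide nitrogen has H2 and only one carbon neighbour.
So the answer is (B).

B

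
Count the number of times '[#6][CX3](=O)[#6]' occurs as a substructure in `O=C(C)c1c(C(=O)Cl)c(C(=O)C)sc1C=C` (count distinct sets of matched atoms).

2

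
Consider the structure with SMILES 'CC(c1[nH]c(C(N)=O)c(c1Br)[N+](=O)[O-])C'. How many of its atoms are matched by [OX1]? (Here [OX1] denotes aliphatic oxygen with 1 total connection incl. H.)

3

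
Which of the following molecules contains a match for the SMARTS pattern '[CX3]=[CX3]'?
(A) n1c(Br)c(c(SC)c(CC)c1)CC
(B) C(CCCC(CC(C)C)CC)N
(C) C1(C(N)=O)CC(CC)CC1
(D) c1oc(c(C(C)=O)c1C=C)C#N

D

[CX3]=[CX3] describes a non-aromatic C=C double bond between two sp2 carbons (an alkene).
(A) has an ethyl group (-CH2CH3) but its C-C bond is a single bond between CX4 carbons, not CX3=CX3.
(B) has an ethyl group (-CH2CH3) but its C-C bond is a single bond between CX4 carbons, not CX3=CX3.
(C) has an ethyl group (-CH2CH3) but its C-C bond is a single bond between CX4 carbons, not CX3=CX3.
(D) contains a vinyl group (-CH=CH2), which satisfies every atom and bond constraint.
So the answer is (D).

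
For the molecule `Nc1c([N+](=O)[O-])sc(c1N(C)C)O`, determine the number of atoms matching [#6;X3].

Check the 13 heavy atoms by environment: 1× s (aromatic, X2) → no; 4× c (aromatic, X3) → match; 1× O (X2) → no; 2× N (X3) → no; 1× N (charge +1, X3) → no; 1× O (charge -1, X1) → no; 1× O (X1) → no; 2× C (X4) → no.
That gives 4 matching atoms.

4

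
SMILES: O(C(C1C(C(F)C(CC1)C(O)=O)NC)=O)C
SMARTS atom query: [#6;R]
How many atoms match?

The query [#6;R] means: carbon that is part of a ring.
Check the 16 heavy atoms by environment: 6× C (in 6-ring) → match; 4× C (acyclic) → no; 4× O (acyclic) → no; 1× F (acyclic) → no; 1× N (acyclic) → no.
That gives 6 matching atoms.

6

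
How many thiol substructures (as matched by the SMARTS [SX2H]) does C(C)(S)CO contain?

1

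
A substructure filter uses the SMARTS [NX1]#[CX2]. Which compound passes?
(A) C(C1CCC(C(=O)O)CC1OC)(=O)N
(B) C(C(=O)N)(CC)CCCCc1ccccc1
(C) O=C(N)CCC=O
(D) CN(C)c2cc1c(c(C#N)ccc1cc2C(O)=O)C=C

D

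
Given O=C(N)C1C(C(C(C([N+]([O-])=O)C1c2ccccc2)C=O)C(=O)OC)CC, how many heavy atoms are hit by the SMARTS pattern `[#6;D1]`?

2

Check the 26 heavy atoms by environment: 8× C (D3) → no; 2× C (D2) → no; 4× O (D1) → no; 1× N (D1) → no; 1× c (aromatic, D3) → no; 5× c (aromatic, D2) → no; 1× O (D2) → no; 2× C (D1) → match; 1× N (charge +1, D3) → no; 1× O (charge -1, D1) → no.
That gives 2 matching atoms.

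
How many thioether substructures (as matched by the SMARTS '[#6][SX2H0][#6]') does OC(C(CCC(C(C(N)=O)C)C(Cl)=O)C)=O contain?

[#6][SX2H0][#6] is the SMARTS for a thioether: an aliphatic sulfur bridging two carbons with no H on the sulfur.
No fragment in the molecule satisfies every constraint, giving 0 matches.

0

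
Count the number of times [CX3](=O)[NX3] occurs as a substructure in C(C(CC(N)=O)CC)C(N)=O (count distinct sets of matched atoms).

[CX3](=O)[NX3] is the SMARTS for an amide: a carbonyl carbon bonded to a trivalent nitrogen.
The molecule carries 2 separate instances of a primary amide (-C(=O)NH2) meeting every constraint; each maps to a distinct set of atoms, giving 2 matches.

2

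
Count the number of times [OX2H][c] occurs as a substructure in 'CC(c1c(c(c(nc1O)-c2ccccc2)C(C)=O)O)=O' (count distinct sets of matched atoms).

2

[OX2H][c] is the SMARTS for a phenol: a hydroxyl oxygen attached to an aromatic carbon.
The molecule carries 2 separate instances of a hydroxyl group (-OH) meeting every constraint; each maps to a distinct set of atoms, giving 2 matches.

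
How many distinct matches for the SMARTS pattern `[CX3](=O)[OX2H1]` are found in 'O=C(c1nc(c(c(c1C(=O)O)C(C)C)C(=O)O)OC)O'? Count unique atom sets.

[CX3](=O)[OX2H1] is the SMARTS for a carboxylic acid: an sp2 carbon double-bonded to O and single-bonded to an -OH oxygen.
The molecule carries 3 separate instances of a carboxylic acid group (-C(=O)OH) meeting every constraint; each maps to a distinct set of atoms, giving 3 matches.

3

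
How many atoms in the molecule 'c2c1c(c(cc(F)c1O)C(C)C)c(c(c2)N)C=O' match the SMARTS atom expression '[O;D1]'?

2

Check the 18 heavy atoms by environment: 7× c (aromatic, D3) → no; 3× c (aromatic, D2) → no; 1× F (D1) → no; 1× C (D2) → no; 2× O (D1) → match; 1× C (D3) → no; 2× C (D1) → no; 1× N (D1) → no.
That gives 2 matching atoms.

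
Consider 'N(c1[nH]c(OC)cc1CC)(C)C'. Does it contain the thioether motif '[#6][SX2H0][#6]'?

No

The pattern [#6][SX2H0][#6] describes an aliphatic sulfur bridging two carbons with no H on the sulfur — a thioether.
The closest candidate here is a methoxy ether (-OCH3), but the bridging atom is O, not S. No other fragment satisfies the full query, so there is no match.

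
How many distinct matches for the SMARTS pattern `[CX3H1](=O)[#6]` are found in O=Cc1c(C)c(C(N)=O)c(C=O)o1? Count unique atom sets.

2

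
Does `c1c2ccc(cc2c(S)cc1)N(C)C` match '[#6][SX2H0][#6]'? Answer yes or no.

The pattern [#6][SX2H0][#6] describes an aliphatic sulfur bridging two carbons with no H on the sulfur — a thioether.
The closest candidate here is a thiol (-SH), but the sulfur has H1, not H0 bridging two carbons. No other fragment satisfies the full query, so there is no match.

No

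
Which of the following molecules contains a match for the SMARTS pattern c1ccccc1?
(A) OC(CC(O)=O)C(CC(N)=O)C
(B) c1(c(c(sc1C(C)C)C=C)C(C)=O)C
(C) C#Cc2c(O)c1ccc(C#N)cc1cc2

C

c1ccccc1 describes six aromatic carbons in a ring (a benzene ring).
(A) has a methyl group (-CH3) but no six-membered all-carbon aromatic ring is present.
(B) has a methyl group (-CH3) but no six-membered all-carbon aromatic ring is present.
(C) contains the required atom environment, so the pattern matches.
So the answer is (C).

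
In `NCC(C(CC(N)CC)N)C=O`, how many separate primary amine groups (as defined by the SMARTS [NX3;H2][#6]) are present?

3

[NX3;H2][#6] is the SMARTS for a primary amine: a trivalent nitrogen with two H attached to carbon.
The molecule carries 3 separate instances of a primary amino group (-NH2) meeting every constraint; each maps to a distinct set of atoms, giving 3 matches.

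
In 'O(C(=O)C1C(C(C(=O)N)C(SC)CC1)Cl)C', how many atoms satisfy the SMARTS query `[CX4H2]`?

The query [CX4H2] means: sp3 carbon (X4) with exactly two hydrogens.
Check the 16 heavy atoms by environment: 2× C (H2, X4) → match; 4× C (H1, X4) → no; 2× C (H0, X3) → no; 2× O (H0, X1) → no; 1× O (H0, X2) → no; 2× C (H3, X4) → no; 1× N (H2, X3) → no; 1× Cl (H0, X1) → no; 1× S (H0, X2) → no.
That gives 2 matching atoms.

2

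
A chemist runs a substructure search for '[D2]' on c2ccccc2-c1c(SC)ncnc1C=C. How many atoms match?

10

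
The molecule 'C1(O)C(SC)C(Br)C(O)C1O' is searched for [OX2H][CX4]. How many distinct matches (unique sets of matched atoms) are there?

3

[OX2H][CX4] is the SMARTS for an aliphatic alcohol: a hydroxyl oxygen bound to an sp3 (X4) carbon.
The molecule carries 3 separate instances of a hydroxyl group (-OH) meeting every constraint; each maps to a distinct set of atoms, giving 3 matches.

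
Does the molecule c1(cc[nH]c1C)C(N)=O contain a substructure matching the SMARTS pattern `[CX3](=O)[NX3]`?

Yes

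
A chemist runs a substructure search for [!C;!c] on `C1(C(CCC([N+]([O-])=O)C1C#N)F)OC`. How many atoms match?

The query [!C;!c] means: neither aliphatic nor aromatic carbon — same as [!#6].
Check the 14 heavy atoms by environment: 8× C → no; 1× N → match; 1× F → match; 1× N (charge +1) → match; 1× O (charge -1) → match; 2× O → match.
Summing the matching environments: 1 + 1 + 1 + 1 + 2 = 6 matching atoms.

6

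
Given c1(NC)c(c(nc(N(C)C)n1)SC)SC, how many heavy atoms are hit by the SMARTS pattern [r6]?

The query [r6] means: r6 matches atoms in a six-membered ring.
Check the 15 heavy atoms by environment: 2× n (aromatic, in 6-ring) → match; 4× c (aromatic, in 6-ring) → match; 2× N (acyclic) → no; 5× C (acyclic) → no; 2× S (acyclic) → no.
Summing the matching environments: 2 + 4 = 6 matching atoms.

6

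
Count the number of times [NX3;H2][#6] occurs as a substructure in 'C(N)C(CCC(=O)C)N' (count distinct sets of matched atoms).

2

[NX3;H2][#6] is the SMARTS for a primary amine: a trivalent nitrogen with two H attached to carbon.
The molecule carries 2 separate instances of a primary amino group (-NH2) meeting every constraint; each maps to a distinct set of atoms, giving 2 matches.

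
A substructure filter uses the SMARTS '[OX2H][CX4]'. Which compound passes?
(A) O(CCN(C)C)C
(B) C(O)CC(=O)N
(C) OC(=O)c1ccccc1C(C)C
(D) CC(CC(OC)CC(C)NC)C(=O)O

B

[OX2H][CX4] describes a hydroxyl oxygen bound to an sp3 (X4) carbon (an aliphatic alcohol).
(A) has a methoxy ether (-OCH3) but the oxygen has H0 (ether), not H1.
(B) contains a hydroxyl group (-OH), which satisfies every atom and bond constraint.
(C) has a carboxylic acid group (-C(=O)OH) but the -OH is on a CX3 carbonyl carbon, not a CX4 carbon.
(D) has a carboxylic acid group (-C(=O)OH) but the -OH is on a CX3 carbonyl carbon, not a CX4 carbon.
So the answer is (B).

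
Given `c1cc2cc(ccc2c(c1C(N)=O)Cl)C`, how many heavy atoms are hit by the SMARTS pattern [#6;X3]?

11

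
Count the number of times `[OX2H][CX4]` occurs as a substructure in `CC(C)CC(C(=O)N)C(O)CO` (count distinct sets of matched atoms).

2

[OX2H][CX4] is the SMARTS for an aliphatic alcohol: a hydroxyl oxygen bound to an sp3 (X4) carbon.
The molecule carries 2 separate instances of a hydroxyl group (-OH) meeting every constraint; each maps to a distinct set of atoms, giving 2 matches.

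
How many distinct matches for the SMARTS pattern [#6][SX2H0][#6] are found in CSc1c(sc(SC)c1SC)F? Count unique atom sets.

[#6][SX2H0][#6] is the SMARTS for a thioether: an aliphatic sulfur bridging two carbons with no H on the sulfur.
The molecule carries 3 separate instances of a methylthio ether (-SCH3) meeting every constraint; each maps to a distinct set of atoms, giving 3 matches.

3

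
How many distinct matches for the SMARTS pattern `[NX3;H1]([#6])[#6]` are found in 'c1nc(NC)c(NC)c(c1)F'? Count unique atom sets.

2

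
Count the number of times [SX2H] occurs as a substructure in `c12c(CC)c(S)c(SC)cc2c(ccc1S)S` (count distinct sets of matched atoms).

3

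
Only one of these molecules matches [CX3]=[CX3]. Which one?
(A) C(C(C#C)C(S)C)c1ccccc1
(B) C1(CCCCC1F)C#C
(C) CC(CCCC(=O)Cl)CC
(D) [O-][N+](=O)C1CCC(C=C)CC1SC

[CX3]=[CX3] describes a non-aromatic C=C double bond between two sp2 carbons (an alkene).
(A) has an ethynyl group (-C#CH) but the C-C bond is a triple bond, not a double bond.
(B) has an ethynyl group (-C#CH) but the C-C bond is a triple bond, not a double bond.
(C) has an ethyl group (-CH2CH3) but its C-C bond is a single bond between CX4 carbons, not CX3=CX3.
(D) contains a vinyl group (-CH=CH2), which satisfies every atom and bond constraint.
So the answer is (D).

D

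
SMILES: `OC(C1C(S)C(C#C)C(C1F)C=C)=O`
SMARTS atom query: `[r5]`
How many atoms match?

The query [r5] means: r5 matches atoms in a five-membered ring.
Check the 14 heavy atoms by environment: 5× C (in 5-ring) → match; 1× F (acyclic) → no; 5× C (acyclic) → no; 1× S (acyclic) → no; 2× O (acyclic) → no.
That gives 5 matching atoms.

5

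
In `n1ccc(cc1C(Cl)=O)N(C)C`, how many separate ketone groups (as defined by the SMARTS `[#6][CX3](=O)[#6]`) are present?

[#6][CX3](=O)[#6] is the SMARTS for a ketone: a carbonyl carbon (no H) flanked by two carbons.
No fragment in the molecule satisfies every constraint, giving 0 matches.

0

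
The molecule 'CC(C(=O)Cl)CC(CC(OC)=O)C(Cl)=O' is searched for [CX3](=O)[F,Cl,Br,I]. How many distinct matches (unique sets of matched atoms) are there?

2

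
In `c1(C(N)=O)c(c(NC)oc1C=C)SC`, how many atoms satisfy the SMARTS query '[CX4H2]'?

The query [CX4H2] means: sp3 carbon (X4) with exactly two hydrogens.
Check the 14 heavy atoms by environment: 1× o (aromatic, H0, X2) → no; 4× c (aromatic, H0, X3) → no; 1× N (H1, X3) → no; 2× C (H3, X4) → no; 1× C (H0, X3) → no; 1× O (H0, X1) → no; 1× N (H2, X3) → no; 1× S (H0, X2) → no; 1× C (H1, X3) → no; 1× C (H2, X3) → no.
No environment satisfies the query, so 0 matching atoms.

0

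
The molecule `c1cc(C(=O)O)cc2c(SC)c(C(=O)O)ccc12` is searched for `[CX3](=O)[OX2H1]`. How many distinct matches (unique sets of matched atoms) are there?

2

[CX3](=O)[OX2H1] is the SMARTS for a carboxylic acid: an sp2 carbon double-bonded to O and single-bonded to an -OH oxygen.
The molecule carries 2 separate instances of a carboxylic acid group (-C(=O)OH) meeting every constraint; each maps to a distinct set of atoms, giving 2 matches.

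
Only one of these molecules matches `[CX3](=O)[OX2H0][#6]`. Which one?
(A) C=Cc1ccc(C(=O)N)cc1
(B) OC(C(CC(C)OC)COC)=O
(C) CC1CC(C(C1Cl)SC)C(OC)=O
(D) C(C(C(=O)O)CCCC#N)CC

[CX3](=O)[OX2H0][#6] describes a carbonyl carbon bonded to an oxygen that is itself bonded to carbon (no H on that O) (an ester).
(A) has a primary amide (-C(=O)NH2) but the carbonyl is bonded to N, not to an O-C linkage.
(B) has a carboxylic acid group (-C(=O)OH) but the singly-bonded O carries H (OX2H1, not H0).
(C) contains a methyl-ester group (-C(=O)OCH3), which satisfies every atom and bond constraint.
(D) has a carboxylic acid group (-C(=O)OH) but the singly-bonded O carries H (OX2H1, not H0).
So the answer is (C).

C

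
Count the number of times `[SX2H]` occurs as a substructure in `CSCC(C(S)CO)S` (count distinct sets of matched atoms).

[SX2H] is the SMARTS for a thiol: an aliphatic sulfur with two connections, one being H.
The molecule carries 2 separate instances of a thiol (-SH) meeting every constraint; each maps to a distinct set of atoms, giving 2 matches.

2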